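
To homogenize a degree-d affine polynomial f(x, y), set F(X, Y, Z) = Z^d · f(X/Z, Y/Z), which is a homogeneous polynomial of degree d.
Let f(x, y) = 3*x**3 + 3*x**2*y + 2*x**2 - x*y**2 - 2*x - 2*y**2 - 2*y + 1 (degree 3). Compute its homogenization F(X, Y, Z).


F(X, Y, Z) = 3*X**3 + 3*X**2*Y + 2*X**2*Z - X*Y**2 - 2*X*Z**2 - 2*Y**2*Z - 2*Y*Z**2 + Z**3

deg(f) = 3.
Substitute x = X/Z, y = Y/Z into f, then multiply by Z^3.
  monomial 3·x^3·y^0 ↦ 3·X^3·Y^0·Z^0.
  monomial 3·x^2·y^1 ↦ 3·X^2·Y^1·Z^0.
  monomial 2·x^2·y^0 ↦ 2·X^2·Y^0·Z^1.
  monomial -1·x^1·y^2 ↦ -1·X^1·Y^2·Z^0.
  monomial -2·x^1·y^0 ↦ -2·X^1·Y^0·Z^2.
  monomial -2·x^0·y^2 ↦ -2·X^0·Y^2·Z^1.
  monomial -2·x^0·y^1 ↦ -2·X^0·Y^1·Z^2.
  monomial 1·x^0·y^0 ↦ 1·X^0·Y^0·Z^3.
Collecting: F(X, Y, Z) = 3*X**3 + 3*X**2*Y + 2*X**2*Z - X*Y**2 - 2*X*Z**2 - 2*Y**2*Z - 2*Y*Z**2 + Z**3.


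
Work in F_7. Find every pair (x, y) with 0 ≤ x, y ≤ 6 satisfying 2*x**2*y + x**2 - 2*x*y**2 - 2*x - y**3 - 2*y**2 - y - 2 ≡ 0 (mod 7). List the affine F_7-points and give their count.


Affine F_7-points: {(0, 5), (1, 1), (1, 3), (1, 6), (2, 6), (5, 1), (6, 5)}; count = 7.

For each of the 49 pairs (x, y) ∈ F_7², evaluate f(x, y) mod 7. Record the zeros.
  x = 0: [0↦5, 1↦1, 2↦1, 3↦6, 4↦3, 5↦0, 6↦5]  zeros at y ∈ {5}
  x = 1: [0↦4, 1↦0, 2↦3, 3↦0, 4↦6, 5↦1, 6↦0]  zeros at y ∈ {1, 3, 6}
  x = 2: [0↦5, 1↦5, 2↦1, 3↦1, 4↦6, 5↦3, 6↦0]  zeros at y ∈ {6}
  x = 3: [0↦1, 1↦2, 2↦2, 3↦2, 4↦3, 5↦6, 6↦5]  zeros at y ∈ ∅
  x = 4: [0↦6, 1↦5, 2↦6, 3↦3, 4↦4, 5↦3, 6↦1]  zeros at y ∈ ∅
  x = 5: [0↦6, 1↦0, 2↦6, 3↦4, 4↦2, 5↦1, 6↦2]  zeros at y ∈ {1}
  x = 6: [0↦1, 1↦1, 2↦2, 3↦5, 4↦4, 5↦0, 6↦1]  zeros at y ∈ {5}
Collecting zeros: affine points = {(0, 5), (1, 1), (1, 3), (1, 6), (2, 6), (5, 1), (6, 5)}.
Total count |C(F_7)_aff| = 7.


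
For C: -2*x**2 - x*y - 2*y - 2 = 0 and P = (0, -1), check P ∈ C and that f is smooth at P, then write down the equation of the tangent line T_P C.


Tangent line at P: x - 2*y - 2 = 0.

Step 1: f(0, -1) = 0, so P lies on C.
Step 2: partial derivatives
  f_x(x, y) = -4*x - y, f_y(x, y) = -x - 2.
  f_x(P) = 1, f_y(P) = -2 (gradient nonzero, so P is smooth).
Step 3: tangent line at P: 1·(x − 0) + -2·(y − -1) = 0.
Expanding: x - 2*y - 2 = 0.


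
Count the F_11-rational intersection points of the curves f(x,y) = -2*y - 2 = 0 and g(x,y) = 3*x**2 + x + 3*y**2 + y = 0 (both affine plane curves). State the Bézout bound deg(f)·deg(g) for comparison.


Common zeros: ∅; count = 0; Bézout bound = 2.

deg(f) = 1, deg(g) = 2, so Bézout bound = 2.
Scan x ∈ F_11. For each x, list the y ∈ F_11 with f(x, y) ≡ 0 and those with g(x, y) ≡ 0 (mod 11); the common zeros in that column are the intersection.
  x = 0: f ≡ 0 at y ∈ {10}; g ≡ 0 at y ∈ {0, 7}; common: ∅.
  x = 1: f ≡ 0 at y ∈ {10}; g ≡ 0 at y ∈ ∅; common: ∅.
  x = 2: f ≡ 0 at y ∈ {10}; g ≡ 0 at y ∈ {3, 4}; common: ∅.
  x = 3: f ≡ 0 at y ∈ {10}; g ≡ 0 at y ∈ {2, 5}; common: ∅.
  x = 4: f ≡ 0 at y ∈ {10}; g ≡ 0 at y ∈ {2, 5}; common: ∅.
  x = 5: f ≡ 0 at y ∈ {10}; g ≡ 0 at y ∈ {3, 4}; common: ∅.
  x = 6: f ≡ 0 at y ∈ {10}; g ≡ 0 at y ∈ ∅; common: ∅.
  x = 7: f ≡ 0 at y ∈ {10}; g ≡ 0 at y ∈ {0, 7}; common: ∅.
  x = 8: f ≡ 0 at y ∈ {10}; g ≡ 0 at y ∈ ∅; common: ∅.
  x = 9: f ≡ 0 at y ∈ {10}; g ≡ 0 at y ∈ ∅; common: ∅.
  x = 10: f ≡ 0 at y ∈ {10}; g ≡ 0 at y ∈ ∅; common: ∅.
Collecting: common zeros = ∅, so the count is 0.
Comparison with the Bézout bound: 0 ≤ 2 = deg(f)·deg(g), as expected for curves with no common component (the affine F_11-count falls short of the bound because intersections may lie at infinity, over extension fields, or carry multiplicity).


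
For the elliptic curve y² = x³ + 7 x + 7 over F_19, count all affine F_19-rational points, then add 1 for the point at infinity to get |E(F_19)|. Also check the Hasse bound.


Affine points = {(0, 8), (0, 11), (3, 6), (3, 13), (4, 2), (4, 17), (7, 0), (8, 9), (8, 10), (9, 1), (9, 18), (11, 3), (11, 16), (16, 4), (16, 15), (17, 2), (17, 17)}; affine count = 17; |E(F_19)| = 18.

Discriminant check: Δ ∝ 4a³ + 27b² = 4·7³ + 27·7² = 4·343 + 27·49 ≡ 16 (mod 19). Nonzero ⇒ E is nonsingular.
For each x ∈ F_19, compute rhs = x³ + 7·x + 7 mod 19, then count y ∈ F_19 with y² ≡ rhs.
  x = 0: rhs = 7, matching y values: 8, 11 (2 points).
  x = 1: rhs = 15, matching y values: none (0 points).
  x = 2: rhs = 10, matching y values: none (0 points).
  x = 3: rhs = 17, matching y values: 6, 13 (2 points).
  x = 4: rhs = 4, matching y values: 2, 17 (2 points).
  x = 5: rhs = 15, matching y values: none (0 points).
  x = 6: rhs = 18, matching y values: none (0 points).
  x = 7: rhs = 0, matching y values: 0 (1 points).
  x = 8: rhs = 5, matching y values: 9, 10 (2 points).
  x = 9: rhs = 1, matching y values: 1, 18 (2 points).
  x = 10: rhs = 13, matching y values: none (0 points).
  x = 11: rhs = 9, matching y values: 3, 16 (2 points).
  x = 12: rhs = 14, matching y values: none (0 points).
  x = 13: rhs = 15, matching y values: none (0 points).
  x = 14: rhs = 18, matching y values: none (0 points).
  x = 15: rhs = 10, matching y values: none (0 points).
  x = 16: rhs = 16, matching y values: 4, 15 (2 points).
  x = 17: rhs = 4, matching y values: 2, 17 (2 points).
  x = 18: rhs = 18, matching y values: none (0 points).
Total affine count: 17.
Full point count |E(F_19)| = 17 + 1 = 18.
Hasse bound: |18 − (19+1)| = |-2| = 2 ≤ 2√19 ≈ 8.7178 ✓.


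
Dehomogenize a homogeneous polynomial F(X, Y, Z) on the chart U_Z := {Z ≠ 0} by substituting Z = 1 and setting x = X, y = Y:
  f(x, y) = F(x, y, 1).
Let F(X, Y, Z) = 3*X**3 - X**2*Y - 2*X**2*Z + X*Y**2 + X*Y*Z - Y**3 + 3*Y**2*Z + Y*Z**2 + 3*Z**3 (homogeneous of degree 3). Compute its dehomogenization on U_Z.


f(x, y) = 3*x**3 - x**2*y - 2*x**2 + x*y**2 + x*y - y**3 + 3*y**2 + y + 3

On U_Z we set Z = 1. Each monomial c·X^i·Y^j·Z^k in F becomes c·x^i·y^j·1^k = c·x^i·y^j.
Substituting Z = 1: F(X, Y, 1) = 3*x**3 - x**2*y - 2*x**2 + x*y**2 + x*y - y**3 + 3*y**2 + y + 3.
Note: deg(f) ≤ deg(F) = 3; strict inequality happens when F is divisible by Z (lost terms).


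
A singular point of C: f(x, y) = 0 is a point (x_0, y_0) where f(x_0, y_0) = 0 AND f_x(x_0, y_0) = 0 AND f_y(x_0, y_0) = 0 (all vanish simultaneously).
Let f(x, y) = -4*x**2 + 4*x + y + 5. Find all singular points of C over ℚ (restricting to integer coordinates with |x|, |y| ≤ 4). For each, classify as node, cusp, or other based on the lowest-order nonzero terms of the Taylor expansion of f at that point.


No singular points in the scanned grid; C is smooth there.

Compute partial derivatives:
  f_x = 4 - 8*x.
  f_y = 1.
f_y = 1 is a nonzero constant, so f_y never vanishes: no point (x, y) can satisfy f = f_x = f_y = 0. In particular no (x, y) ∈ {−4, ..., 4}² is singular; the curve is smooth.


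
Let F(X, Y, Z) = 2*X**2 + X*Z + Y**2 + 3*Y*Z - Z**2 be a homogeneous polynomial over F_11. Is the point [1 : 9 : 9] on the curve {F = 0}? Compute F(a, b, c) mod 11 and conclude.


F(1,9,9) ≡ 1 (mod 11); P is NOT on the curve.

Evaluate F(1, 9, 9) term-by-term (mod 11).
  2*X**2 ↦ 2·1·1·1 = 2
  X*Z ↦ 1·1·1·9 = 9
  Y**2 ↦ 1·1·81·1 = 81
  3*Y*Z ↦ 3·1·9·9 = 243
  -Z**2 ↦ -1·1·1·81 = -81
Sum: F(1, 9, 9) = (2) + (9) + (81) + (243) + (-81) = 254.
Reducing mod 11: 254 ≡ 1 (mod 11).
Since F(a, b, c) ≡ 1 ≠ 0 (mod 11), P does NOT lie on the curve.


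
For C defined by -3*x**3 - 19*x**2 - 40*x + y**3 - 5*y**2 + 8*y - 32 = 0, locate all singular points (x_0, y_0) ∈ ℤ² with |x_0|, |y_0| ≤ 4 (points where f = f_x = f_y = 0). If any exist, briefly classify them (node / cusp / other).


Singular points: {(-2, 2)}; classification: node.

Compute partial derivatives:
  f_x = -9*x**2 - 38*x - 40.
  f_y = 3*y**2 - 10*y + 8.
Scan x_0 ∈ {−4, ..., 4}. For each x_0, f_y(x_0, y) is a polynomial in y; find its integer roots y ∈ {−4, ..., 4}, then test f_x and f at those candidates.
  x = -4: f_y(-4, y) = 3*y**2 - 10*y + 8; vanishes at y ∈ {2}. (-4, 2): f_x = -32 ≠ 0.
  x = -3: f_y(-3, y) = 3*y**2 - 10*y + 8; vanishes at y ∈ {2}. (-3, 2): f_x = -7 ≠ 0.
  x = -2: f_y(-2, y) = 3*y**2 - 10*y + 8; vanishes at y ∈ {2}. (-2, 2): f_x = 0, f = 0 — SINGULAR.
  x = -1: f_y(-1, y) = 3*y**2 - 10*y + 8; vanishes at y ∈ {2}. (-1, 2): f_x = -11 ≠ 0.
  x = 0: f_y(0, y) = 3*y**2 - 10*y + 8; vanishes at y ∈ {2}. (0, 2): f_x = -40 ≠ 0.
  x = 1: f_y(1, y) = 3*y**2 - 10*y + 8; vanishes at y ∈ {2}. (1, 2): f_x = -87 ≠ 0.
  x = 2: f_y(2, y) = 3*y**2 - 10*y + 8; vanishes at y ∈ {2}. (2, 2): f_x = -152 ≠ 0.
  x = 3: f_y(3, y) = 3*y**2 - 10*y + 8; vanishes at y ∈ {2}. (3, 2): f_x = -235 ≠ 0.
  x = 4: f_y(4, y) = 3*y**2 - 10*y + 8; vanishes at y ∈ {2}. (4, 2): f_x = -336 ≠ 0.
Only singular point on the grid: (-2, 2).
Classify: substitute x = -2 + u, y = 2 + v and expand: f = -3*u**3 - u**2 + v**3 + v**2.
No constant or linear terms (consistent with a singular point). Quadratic part: -u**2 + v**2. Cubic part: -3*u**3 + v**3.
The quadratic part v**2 - u**2 = (v − u)(v + u) splits into two distinct linear factors, so there are two distinct tangent lines y − 2 = ±(x − -2) — this is a node (ordinary double point).
Classification: node.


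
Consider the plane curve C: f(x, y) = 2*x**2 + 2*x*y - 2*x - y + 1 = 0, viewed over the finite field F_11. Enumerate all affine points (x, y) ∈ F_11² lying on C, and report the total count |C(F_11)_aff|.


Affine F_11-points: {(0, 1), (1, 10), (2, 2), (3, 4), (4, 9), (5, 4), (7, 7), (8, 2), (9, 7), (10, 9)}; count = 10.

For each of the 121 pairs (x, y) ∈ F_11², evaluate f(x, y) mod 11. Record the zeros.
  x = 0: [0↦1, 1↦0, 2↦10, 3↦9, 4↦8, 5↦7, 6↦6, 7↦5, 8↦4, 9↦3, 10↦2]  zeros at y ∈ {1}
  x = 1: [0↦1, 1↦2, 2↦3, 3↦4, 4↦5, 5↦6, 6↦7, 7↦8, 8↦9, 9↦10, 10↦0]  zeros at y ∈ {10}
  x = 2: [0↦5, 1↦8, 2↦0, 3↦3, 4↦6, 5↦9, 6↦1, 7↦4, 8↦7, 9↦10, 10↦2]  zeros at y ∈ {2}
  x = 3: [0↦2, 1↦7, 2↦1, 3↦6, 4↦0, 5↦5, 6↦10, 7↦4, 8↦9, 9↦3, 10↦8]  zeros at y ∈ {4}
  x = 4: [0↦3, 1↦10, 2↦6, 3↦2, 4↦9, 5↦5, 6↦1, 7↦8, 8↦4, 9↦0, 10↦7]  zeros at y ∈ {9}
  x = 5: [0↦8, 1↦6, 2↦4, 3↦2, 4↦0, 5↦9, 6↦7, 7↦5, 8↦3, 9↦1, 10↦10]  zeros at y ∈ {4}
  x = 6: [0↦6, 1↦6, 2↦6, 3↦6, 4↦6, 5↦6, 6↦6, 7↦6, 8↦6, 9↦6, 10↦6]  zeros at y ∈ ∅
  x = 7: [0↦8, 1↦10, 2↦1, 3↦3, 4↦5, 5↦7, 6↦9, 7↦0, 8↦2, 9↦4, 10↦6]  zeros at y ∈ {7}
  x = 8: [0↦3, 1↦7, 2↦0, 3↦4, 4↦8, 5↦1, 6↦5, 7↦9, 8↦2, 9↦6, 10↦10]  zeros at y ∈ {2}
  x = 9: [0↦2, 1↦8, 2↦3, 3↦9, 4↦4, 5↦10, 6↦5, 7↦0, 8↦6, 9↦1, 10↦7]  zeros at y ∈ {7}
  x = 10: [0↦5, 1↦2, 2↦10, 3↦7, 4↦4, 5↦1, 6↦9, 7↦6, 8↦3, 9↦0, 10↦8]  zeros at y ∈ {9}
Collecting zeros: affine points = {(0, 1), (1, 10), (2, 2), (3, 4), (4, 9), (5, 4), (7, 7), (8, 2), (9, 7), (10, 9)}.
Total count |C(F_11)_aff| = 10.


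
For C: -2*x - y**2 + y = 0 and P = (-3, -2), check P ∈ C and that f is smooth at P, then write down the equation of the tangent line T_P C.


Tangent line at P: -2*x + 5*y + 4 = 0.

Step 1: f(-3, -2) = 0, so P lies on C.
Step 2: partial derivatives
  f_x(x, y) = -2, f_y(x, y) = 1 - 2*y.
  f_x(P) = -2, f_y(P) = 5 (gradient nonzero, so P is smooth).
Step 3: tangent line at P: -2·(x − -3) + 5·(y − -2) = 0.
Expanding: -2*x + 5*y + 4 = 0.


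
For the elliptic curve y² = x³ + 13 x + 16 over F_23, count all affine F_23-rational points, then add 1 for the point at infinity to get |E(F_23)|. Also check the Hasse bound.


Affine points = {(0, 4), (0, 19), (2, 2), (2, 21), (3, 6), (3, 17), (7, 6), (7, 17), (11, 8), (11, 15), (13, 6), (13, 17), (22, 5), (22, 18)}; affine count = 14; |E(F_23)| = 15.

Discriminant check: Δ ∝ 4a³ + 27b² = 4·13³ + 27·16² = 4·2197 + 27·256 ≡ 14 (mod 23). Nonzero ⇒ E is nonsingular.
For each x ∈ F_23, compute rhs = x³ + 13·x + 16 mod 23, then count y ∈ F_23 with y² ≡ rhs.
  x = 0: rhs = 16, matching y values: 4, 19 (2 points).
  x = 1: rhs = 7, matching y values: none (0 points).
  x = 2: rhs = 4, matching y values: 2, 21 (2 points).
  x = 3: rhs = 13, matching y values: 6, 17 (2 points).
  x = 4: rhs = 17, matching y values: none (0 points).
  x = 5: rhs = 22, matching y values: none (0 points).
  x = 6: rhs = 11, matching y values: none (0 points).
  x = 7: rhs = 13, matching y values: 6, 17 (2 points).
  x = 8: rhs = 11, matching y values: none (0 points).
  x = 9: rhs = 11, matching y values: none (0 points).
  x = 10: rhs = 19, matching y values: none (0 points).
  x = 11: rhs = 18, matching y values: 8, 15 (2 points).
  x = 12: rhs = 14, matching y values: none (0 points).
  x = 13: rhs = 13, matching y values: 6, 17 (2 points).
  x = 14: rhs = 21, matching y values: none (0 points).
  x = 15: rhs = 21, matching y values: none (0 points).
  x = 16: rhs = 19, matching y values: none (0 points).
  x = 17: rhs = 21, matching y values: none (0 points).
  x = 18: rhs = 10, matching y values: none (0 points).
  x = 19: rhs = 15, matching y values: none (0 points).
  x = 20: rhs = 19, matching y values: none (0 points).
  x = 21: rhs = 5, matching y values: none (0 points).
  x = 22: rhs = 2, matching y values: 5, 18 (2 points).
Total affine count: 14.
Full point count |E(F_23)| = 14 + 1 = 15.
Hasse bound: |15 − (23+1)| = |-9| = 9 ≤ 2√23 ≈ 9.5917 ✓.


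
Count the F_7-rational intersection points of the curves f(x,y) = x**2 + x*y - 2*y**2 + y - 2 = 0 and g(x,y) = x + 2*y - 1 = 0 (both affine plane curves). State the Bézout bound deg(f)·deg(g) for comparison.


Common zeros: {(2, 3)}; count = 1; Bézout bound = 2.

deg(f) = 2, deg(g) = 1, so Bézout bound = 2.
Scan x ∈ F_7. For each x, list the y ∈ F_7 with f(x, y) ≡ 0 and those with g(x, y) ≡ 0 (mod 7); the common zeros in that column are the intersection.
  x = 0: f ≡ 0 at y ∈ ∅; g ≡ 0 at y ∈ {4}; common: ∅.
  x = 1: f ≡ 0 at y ∈ ∅; g ≡ 0 at y ∈ {0}; common: ∅.
  x = 2: f ≡ 0 at y ∈ {2, 3}; g ≡ 0 at y ∈ {3}; common: {3}.
  x = 3: f ≡ 0 at y ∈ {0, 2}; g ≡ 0 at y ∈ {6}; common: ∅.
  x = 4: f ≡ 0 at y ∈ {0, 6}; g ≡ 0 at y ∈ {2}; common: ∅.
  x = 5: f ≡ 0 at y ∈ ∅; g ≡ 0 at y ∈ {5}; common: ∅.
  x = 6: f ≡ 0 at y ∈ ∅; g ≡ 0 at y ∈ {1}; common: ∅.
Collecting: common zeros = {(2, 3)}, so the count is 1.
Comparison with the Bézout bound: 1 ≤ 2 = deg(f)·deg(g), as expected for curves with no common component (the affine F_7-count falls short of the bound because intersections may lie at infinity, over extension fields, or carry multiplicity).


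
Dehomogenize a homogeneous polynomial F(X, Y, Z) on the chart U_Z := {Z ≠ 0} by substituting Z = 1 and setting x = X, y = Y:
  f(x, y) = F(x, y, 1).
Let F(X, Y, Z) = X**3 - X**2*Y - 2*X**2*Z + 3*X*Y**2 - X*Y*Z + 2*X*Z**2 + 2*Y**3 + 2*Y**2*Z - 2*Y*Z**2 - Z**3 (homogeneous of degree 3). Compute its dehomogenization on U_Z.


f(x, y) = x**3 - x**2*y - 2*x**2 + 3*x*y**2 - x*y + 2*x + 2*y**3 + 2*y**2 - 2*y - 1

On U_Z we set Z = 1. Each monomial c·X^i·Y^j·Z^k in F becomes c·x^i·y^j·1^k = c·x^i·y^j.
Substituting Z = 1: F(X, Y, 1) = x**3 - x**2*y - 2*x**2 + 3*x*y**2 - x*y + 2*x + 2*y**3 + 2*y**2 - 2*y - 1.
Note: deg(f) ≤ deg(F) = 3; strict inequality happens when F is divisible by Z (lost terms).


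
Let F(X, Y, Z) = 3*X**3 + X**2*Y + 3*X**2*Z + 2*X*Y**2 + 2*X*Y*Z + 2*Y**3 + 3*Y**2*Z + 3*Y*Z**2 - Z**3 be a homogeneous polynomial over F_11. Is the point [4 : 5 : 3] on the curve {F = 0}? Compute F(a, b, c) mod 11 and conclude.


F(4,5,3) ≡ 10 (mod 11); P is NOT on the curve.

Evaluate F(4, 5, 3) term-by-term (mod 11).
  3*X**3 ↦ 3·64·1·1 = 192
  X**2*Y ↦ 1·16·5·1 = 80
  3*X**2*Z ↦ 3·16·1·3 = 144
  2*X*Y**2 ↦ 2·4·25·1 = 200
  2*X*Y*Z ↦ 2·4·5·3 = 120
  2*Y**3 ↦ 2·1·125·1 = 250
  3*Y**2*Z ↦ 3·1·25·3 = 225
  3*Y*Z**2 ↦ 3·1·5·9 = 135
  -Z**3 ↦ -1·1·1·27 = -27
Sum: F(4, 5, 3) = (192) + (80) + (144) + (200) + (120) + (250) + (225) + (135) + (-27) = 1319.
Reducing mod 11: 1319 ≡ 10 (mod 11).
Since F(a, b, c) ≡ 10 ≠ 0 (mod 11), P does NOT lie on the curve.


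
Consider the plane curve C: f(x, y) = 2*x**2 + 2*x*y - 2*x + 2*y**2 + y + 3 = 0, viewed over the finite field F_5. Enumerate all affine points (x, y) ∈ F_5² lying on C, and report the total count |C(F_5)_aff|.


Affine F_5-points: {(1, 3), (2, 2), (2, 3), (3, 0), (3, 4), (4, 4)}; count = 6.

For each of the 25 pairs (x, y) ∈ F_5², evaluate f(x, y) mod 5. Record the zeros.
  x = 0: [0↦3, 1↦1, 2↦3, 3↦4, 4↦4]  zeros at y ∈ ∅
  x = 1: [0↦3, 1↦3, 2↦2, 3↦0, 4↦2]  zeros at y ∈ {3}
  x = 2: [0↦2, 1↦4, 2↦0, 3↦0, 4↦4]  zeros at y ∈ {2, 3}
  x = 3: [0↦0, 1↦4, 2↦2, 3↦4, 4↦0]  zeros at y ∈ {0, 4}
  x = 4: [0↦2, 1↦3, 2↦3, 3↦2, 4↦0]  zeros at y ∈ {4}
Collecting zeros: affine points = {(1, 3), (2, 2), (2, 3), (3, 0), (3, 4), (4, 4)}.
Total count |C(F_5)_aff| = 6.


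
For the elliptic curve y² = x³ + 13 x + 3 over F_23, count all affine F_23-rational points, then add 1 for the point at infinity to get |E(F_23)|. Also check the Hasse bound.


Affine points = {(0, 7), (0, 16), (3, 0), (4, 2), (4, 21), (5, 3), (5, 20), (7, 0), (10, 11), (10, 12), (12, 1), (12, 22), (13, 0), (14, 10), (14, 13), (15, 10), (15, 13), (16, 11), (16, 12), (17, 10), (17, 13), (19, 5), (19, 18), (20, 11), (20, 12), (22, 9), (22, 14)}; affine count = 27; |E(F_23)| = 28.

Discriminant check: Δ ∝ 4a³ + 27b² = 4·13³ + 27·3² = 4·2197 + 27·9 ≡ 15 (mod 23). Nonzero ⇒ E is nonsingular.
For each x ∈ F_23, compute rhs = x³ + 13·x + 3 mod 23, then count y ∈ F_23 with y² ≡ rhs.
  x = 0: rhs = 3, matching y values: 7, 16 (2 points).
  x = 1: rhs = 17, matching y values: none (0 points).
  x = 2: rhs = 14, matching y values: none (0 points).
  x = 3: rhs = 0, matching y values: 0 (1 points).
  x = 4: rhs = 4, matching y values: 2, 21 (2 points).
  x = 5: rhs = 9, matching y values: 3, 20 (2 points).
  x = 6: rhs = 21, matching y values: none (0 points).
  x = 7: rhs = 0, matching y values: 0 (1 points).
  x = 8: rhs = 21, matching y values: none (0 points).
  x = 9: rhs = 21, matching y values: none (0 points).
  x = 10: rhs = 6, matching y values: 11, 12 (2 points).
  x = 11: rhs = 5, matching y values: none (0 points).
  x = 12: rhs = 1, matching y values: 1, 22 (2 points).
  x = 13: rhs = 0, matching y values: 0 (1 points).
  x = 14: rhs = 8, matching y values: 10, 13 (2 points).
  x = 15: rhs = 8, matching y values: 10, 13 (2 points).
  x = 16: rhs = 6, matching y values: 11, 12 (2 points).
  x = 17: rhs = 8, matching y values: 10, 13 (2 points).
  x = 18: rhs = 20, matching y values: none (0 points).
  x = 19: rhs = 2, matching y values: 5, 18 (2 points).
  x = 20: rhs = 6, matching y values: 11, 12 (2 points).
  x = 21: rhs = 15, matching y values: none (0 points).
  x = 22: rhs = 12, matching y values: 9, 14 (2 points).
Total affine count: 27.
Full point count |E(F_23)| = 27 + 1 = 28.
Hasse bound: |28 − (23+1)| = |4| = 4 ≤ 2√23 ≈ 9.5917 ✓.


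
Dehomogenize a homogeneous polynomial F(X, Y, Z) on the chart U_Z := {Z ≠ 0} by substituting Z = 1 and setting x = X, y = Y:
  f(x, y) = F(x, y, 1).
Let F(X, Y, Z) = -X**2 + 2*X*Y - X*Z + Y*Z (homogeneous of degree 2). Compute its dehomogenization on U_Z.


f(x, y) = -x**2 + 2*x*y - x + y

On U_Z we set Z = 1. Each monomial c·X^i·Y^j·Z^k in F becomes c·x^i·y^j·1^k = c·x^i·y^j.
Substituting Z = 1: F(X, Y, 1) = -x**2 + 2*x*y - x + y.
Note: deg(f) ≤ deg(F) = 2; strict inequality happens when F is divisible by Z (lost terms).


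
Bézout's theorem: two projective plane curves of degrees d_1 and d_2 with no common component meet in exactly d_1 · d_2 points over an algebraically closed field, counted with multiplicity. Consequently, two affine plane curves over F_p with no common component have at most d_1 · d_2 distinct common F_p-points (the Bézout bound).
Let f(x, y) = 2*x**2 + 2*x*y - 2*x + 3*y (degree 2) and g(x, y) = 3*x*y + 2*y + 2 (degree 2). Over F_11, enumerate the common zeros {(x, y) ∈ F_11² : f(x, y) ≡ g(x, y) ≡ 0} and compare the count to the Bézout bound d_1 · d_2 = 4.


Common zeros: ∅; count = 0; Bézout bound = 4.

deg(f) = 2, deg(g) = 2, so Bézout bound = 4.
Scan x ∈ F_11. For each x, list the y ∈ F_11 with f(x, y) ≡ 0 and those with g(x, y) ≡ 0 (mod 11); the common zeros in that column are the intersection.
  x = 0: f ≡ 0 at y ∈ {0}; g ≡ 0 at y ∈ {10}; common: ∅.
  x = 1: f ≡ 0 at y ∈ {0}; g ≡ 0 at y ∈ {4}; common: ∅.
  x = 2: f ≡ 0 at y ∈ {1}; g ≡ 0 at y ∈ {8}; common: ∅.
  x = 3: f ≡ 0 at y ∈ {6}; g ≡ 0 at y ∈ ∅; common: ∅.
  x = 4: f ≡ 0 at y ∈ ∅; g ≡ 0 at y ∈ {3}; common: ∅.
  x = 5: f ≡ 0 at y ∈ {2}; g ≡ 0 at y ∈ {7}; common: ∅.
  x = 6: f ≡ 0 at y ∈ {7}; g ≡ 0 at y ∈ {1}; common: ∅.
  x = 7: f ≡ 0 at y ∈ {8}; g ≡ 0 at y ∈ {9}; common: ∅.
  x = 8: f ≡ 0 at y ∈ {8}; g ≡ 0 at y ∈ {5}; common: ∅.
  x = 9: f ≡ 0 at y ∈ {1}; g ≡ 0 at y ∈ {6}; common: ∅.
  x = 10: f ≡ 0 at y ∈ {7}; g ≡ 0 at y ∈ {2}; common: ∅.
Collecting: common zeros = ∅, so the count is 0.
Comparison with the Bézout bound: 0 ≤ 4 = deg(f)·deg(g), as expected for curves with no common component (the affine F_11-count falls short of the bound because intersections may lie at infinity, over extension fields, or carry multiplicity).


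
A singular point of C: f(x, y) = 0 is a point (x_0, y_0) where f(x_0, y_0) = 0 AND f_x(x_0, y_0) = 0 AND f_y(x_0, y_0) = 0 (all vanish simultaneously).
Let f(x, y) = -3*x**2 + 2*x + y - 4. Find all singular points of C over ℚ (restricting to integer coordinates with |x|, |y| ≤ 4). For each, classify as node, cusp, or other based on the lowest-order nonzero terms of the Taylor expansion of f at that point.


No singular points in the scanned grid; C is smooth there.

Compute partial derivatives:
  f_x = 2 - 6*x.
  f_y = 1.
f_y = 1 is a nonzero constant, so f_y never vanishes: no point (x, y) can satisfy f = f_x = f_y = 0. In particular no (x, y) ∈ {−4, ..., 4}² is singular; the curve is smooth.


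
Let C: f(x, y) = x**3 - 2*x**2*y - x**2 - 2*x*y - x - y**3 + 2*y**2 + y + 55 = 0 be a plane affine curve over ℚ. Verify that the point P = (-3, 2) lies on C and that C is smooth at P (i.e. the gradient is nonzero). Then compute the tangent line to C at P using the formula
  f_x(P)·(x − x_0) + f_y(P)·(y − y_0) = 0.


Tangent line at P: 52*x - 15*y + 186 = 0.

Step 1: f(-3, 2) = 0, so P lies on C.
Step 2: partial derivatives
  f_x(x, y) = 3*x**2 - 4*x*y - 2*x - 2*y - 1, f_y(x, y) = -2*x**2 - 2*x - 3*y**2 + 4*y + 1.
  f_x(P) = 52, f_y(P) = -15 (gradient nonzero, so P is smooth).
Step 3: tangent line at P: 52·(x − -3) + -15·(y − 2) = 0.
Expanding: 52*x - 15*y + 186 = 0.


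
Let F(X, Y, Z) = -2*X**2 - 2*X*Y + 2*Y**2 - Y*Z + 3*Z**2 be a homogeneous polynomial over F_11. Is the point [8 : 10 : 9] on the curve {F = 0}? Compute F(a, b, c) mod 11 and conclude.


F(8,10,9) ≡ 10 (mod 11); P is NOT on the curve.

Evaluate F(8, 10, 9) term-by-term (mod 11).
  -2*X**2 ↦ -2·64·1·1 = -128
  -2*X*Y ↦ -2·8·10·1 = -160
  2*Y**2 ↦ 2·1·100·1 = 200
  -Y*Z ↦ -1·1·10·9 = -90
  3*Z**2 ↦ 3·1·1·81 = 243
Sum: F(8, 10, 9) = (-128) + (-160) + (200) + (-90) + (243) = 65.
Reducing mod 11: 65 ≡ 10 (mod 11).
Since F(a, b, c) ≡ 10 ≠ 0 (mod 11), P does NOT lie on the curve.


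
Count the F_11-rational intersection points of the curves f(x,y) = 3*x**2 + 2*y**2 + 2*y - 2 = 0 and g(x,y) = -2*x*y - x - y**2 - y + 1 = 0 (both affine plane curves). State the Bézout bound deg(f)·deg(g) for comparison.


Common zeros: {(0, 3), (0, 7)}; count = 2; Bézout bound = 4.

deg(f) = 2, deg(g) = 2, so Bézout bound = 4.
Scan x ∈ F_11. For each x, list the y ∈ F_11 with f(x, y) ≡ 0 and those with g(x, y) ≡ 0 (mod 11); the common zeros in that column are the intersection.
  x = 0: f ≡ 0 at y ∈ {3, 7}; g ≡ 0 at y ∈ {3, 7}; common: {3, 7}.
  x = 1: f ≡ 0 at y ∈ ∅; g ≡ 0 at y ∈ {0, 8}; common: ∅.
  x = 2: f ≡ 0 at y ∈ {2, 8}; g ≡ 0 at y ∈ ∅; common: ∅.
  x = 3: f ≡ 0 at y ∈ ∅; g ≡ 0 at y ∈ ∅; common: ∅.
  x = 4: f ≡ 0 at y ∈ ∅; g ≡ 0 at y ∈ {4, 9}; common: ∅.
  x = 5: f ≡ 0 at y ∈ {1, 9}; g ≡ 0 at y ∈ ∅; common: ∅.
  x = 6: f ≡ 0 at y ∈ {1, 9}; g ≡ 0 at y ∈ ∅; common: ∅.
  x = 7: f ≡ 0 at y ∈ ∅; g ≡ 0 at y ∈ {1, 6}; common: ∅.
  x = 8: f ≡ 0 at y ∈ ∅; g ≡ 0 at y ∈ ∅; common: ∅.
  x = 9: f ≡ 0 at y ∈ {2, 8}; g ≡ 0 at y ∈ ∅; common: ∅.
  x = 10: f ≡ 0 at y ∈ ∅; g ≡ 0 at y ∈ {2, 10}; common: ∅.
Collecting: common zeros = {(0, 3), (0, 7)}, so the count is 2.
Comparison with the Bézout bound: 2 ≤ 4 = deg(f)·deg(g), as expected for curves with no common component (the affine F_11-count falls short of the bound because intersections may lie at infinity, over extension fields, or carry multiplicity).


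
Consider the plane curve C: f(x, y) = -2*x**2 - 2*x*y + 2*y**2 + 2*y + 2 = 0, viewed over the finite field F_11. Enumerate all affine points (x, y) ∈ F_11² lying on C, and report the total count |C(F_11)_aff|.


Affine F_11-points: {(1, 0), (3, 4), (3, 9), (4, 4), (4, 10), (6, 8), (8, 8), (8, 10), (10, 0), (10, 9)}; count = 10.

For each of the 121 pairs (x, y) ∈ F_11², evaluate f(x, y) mod 11. Record the zeros.
  x = 0: [0↦2, 1↦6, 2↦3, 3↦4, 4↦9, 5↦7, 6↦9, 7↦4, 8↦3, 9↦6, 10↦2]  zeros at y ∈ ∅
  x = 1: [0↦0, 1↦2, 2↦8, 3↦7, 4↦10, 5↦6, 6↦6, 7↦10, 8↦7, 9↦8, 10↦2]  zeros at y ∈ {0}
  x = 2: [0↦5, 1↦5, 2↦9, 3↦6, 4↦7, 5↦1, 6↦10, 7↦1, 8↦7, 9↦6, 10↦9]  zeros at y ∈ ∅
  x = 3: [0↦6, 1↦4, 2↦6, 3↦1, 4↦0, 5↦3, 6↦10, 7↦10, 8↦3, 9↦0, 10↦1]  zeros at y ∈ {4, 9}
  x = 4: [0↦3, 1↦10, 2↦10, 3↦3, 4↦0, 5↦1, 6↦6, 7↦4, 8↦6, 9↦1, 10↦0]  zeros at y ∈ {4, 10}
  x = 5: [0↦7, 1↦1, 2↦10, 3↦1, 4↦7, 5↦6, 6↦9, 7↦5, 8↦5, 9↦9, 10↦6]  zeros at y ∈ ∅
  x = 6: [0↦7, 1↦10, 2↦6, 3↦6, 4↦10, 5↦7, 6↦8, 7↦2, 8↦0, 9↦2, 10↦8]  zeros at y ∈ {8}
  x = 7: [0↦3, 1↦4, 2↦9, 3↦7, 4↦9, 5↦4, 6↦3, 7↦6, 8↦2, 9↦2, 10↦6]  zeros at y ∈ ∅
  x = 8: [0↦6, 1↦5, 2↦8, 3↦4, 4↦4, 5↦8, 6↦5, 7↦6, 8↦0, 9↦9, 10↦0]  zeros at y ∈ {8, 10}
  x = 9: [0↦5, 1↦2, 2↦3, 3↦8, 4↦6, 5↦8, 6↦3, 7↦2, 8↦5, 9↦1, 10↦1]  zeros at y ∈ ∅
  x = 10: [0↦0, 1↦6, 2↦5, 3↦8, 4↦4, 5↦4, 6↦8, 7↦5, 8↦6, 9↦0, 10↦9]  zeros at y ∈ {0, 9}
Collecting zeros: affine points = {(1, 0), (3, 4), (3, 9), (4, 4), (4, 10), (6, 8), (8, 8), (8, 10), (10, 0), (10, 9)}.
Total count |C(F_11)_aff| = 10.


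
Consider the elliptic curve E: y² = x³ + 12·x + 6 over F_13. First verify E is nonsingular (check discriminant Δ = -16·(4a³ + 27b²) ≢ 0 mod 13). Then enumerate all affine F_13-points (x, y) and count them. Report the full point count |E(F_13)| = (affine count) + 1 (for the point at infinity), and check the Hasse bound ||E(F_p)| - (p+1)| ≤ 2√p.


Affine points = {(2, 5), (2, 8), (3, 2), (3, 11), (4, 1), (4, 12), (5, 3), (5, 10), (7, 2), (7, 11), (8, 4), (8, 9), (11, 0)}; affine count = 13; |E(F_13)| = 14.

Discriminant check: Δ ∝ 4a³ + 27b² = 4·12³ + 27·6² = 4·1728 + 27·36 ≡ 6 (mod 13). Nonzero ⇒ E is nonsingular.
For each x ∈ F_13, compute rhs = x³ + 12·x + 6 mod 13, then count y ∈ F_13 with y² ≡ rhs.
  x = 0: rhs = 6, matching y values: none (0 points).
  x = 1: rhs = 6, matching y values: none (0 points).
  x = 2: rhs = 12, matching y values: 5, 8 (2 points).
  x = 3: rhs = 4, matching y values: 2, 11 (2 points).
  x = 4: rhs = 1, matching y values: 1, 12 (2 points).
  x = 5: rhs = 9, matching y values: 3, 10 (2 points).
  x = 6: rhs = 8, matching y values: none (0 points).
  x = 7: rhs = 4, matching y values: 2, 11 (2 points).
  x = 8: rhs = 3, matching y values: 4, 9 (2 points).
  x = 9: rhs = 11, matching y values: none (0 points).
  x = 10: rhs = 8, matching y values: none (0 points).
  x = 11: rhs = 0, matching y values: 0 (1 points).
  x = 12: rhs = 6, matching y values: none (0 points).
Total affine count: 13.
Full point count |E(F_13)| = 13 + 1 = 14.
Hasse bound: |14 − (13+1)| = |0| = 0 ≤ 2√13 ≈ 7.2111 ✓.


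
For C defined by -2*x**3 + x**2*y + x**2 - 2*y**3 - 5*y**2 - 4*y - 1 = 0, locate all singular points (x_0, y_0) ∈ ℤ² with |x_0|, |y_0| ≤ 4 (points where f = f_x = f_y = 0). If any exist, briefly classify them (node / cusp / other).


Singular points: {(0, -1)}; classification: cusp.

Compute partial derivatives:
  f_x = -6*x**2 + 2*x*y + 2*x.
  f_y = x**2 - 6*y**2 - 10*y - 4.
Scan x_0 ∈ {−4, ..., 4}. For each x_0, f_y(x_0, y) is a polynomial in y; find its integer roots y ∈ {−4, ..., 4}, then test f_x and f at those candidates.
  x = -4: f_y(-4, y) = -6*y**2 - 10*y + 12; no integer root y with |y| ≤ 4.
  x = -3: f_y(-3, y) = -6*y**2 - 10*y + 5; no integer root y with |y| ≤ 4.
  x = -2: f_y(-2, y) = -6*y**2 - 10*y; vanishes at y ∈ {0}. (-2, 0): f_x = -28 ≠ 0.
  x = -1: f_y(-1, y) = -6*y**2 - 10*y - 3; no integer root y with |y| ≤ 4.
  x = 0: f_y(0, y) = -6*y**2 - 10*y - 4; vanishes at y ∈ {-1}. (0, -1): f_x = 0, f = 0 — SINGULAR.
  x = 1: f_y(1, y) = -6*y**2 - 10*y - 3; no integer root y with |y| ≤ 4.
  x = 2: f_y(2, y) = -6*y**2 - 10*y; vanishes at y ∈ {0}. (2, 0): f_x = -20 ≠ 0.
  x = 3: f_y(3, y) = -6*y**2 - 10*y + 5; no integer root y with |y| ≤ 4.
  x = 4: f_y(4, y) = -6*y**2 - 10*y + 12; no integer root y with |y| ≤ 4.
Only singular point on the grid: (0, -1).
Classify: substitute x = 0 + u, y = -1 + v and expand: f = -2*u**3 + u**2*v - 2*v**3 + v**2.
No constant or linear terms (consistent with a singular point). Quadratic part: v**2. Cubic part: -2*u**3 + u**2*v - 2*v**3.
The quadratic part v**2 is a perfect square, so there is a single (double) tangent line v = 0, i.e. y = -1. Restricting the cubic part to that line (v = 0) leaves -2*u**3 ≠ 0, so f is not divisible by v and the branch is v² ≈ 2*u**3 to lowest order — this is a cusp.
Classification: cusp.


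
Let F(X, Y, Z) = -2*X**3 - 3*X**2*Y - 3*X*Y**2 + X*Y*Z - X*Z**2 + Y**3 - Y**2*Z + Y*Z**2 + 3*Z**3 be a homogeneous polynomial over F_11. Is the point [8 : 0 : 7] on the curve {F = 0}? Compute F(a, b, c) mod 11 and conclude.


F(8,0,7) ≡ 9 (mod 11); P is NOT on the curve.

Evaluate F(8, 0, 7) term-by-term (mod 11).
  -2*X**3 ↦ -2·512·1·1 = -1024
  -3*X**2*Y ↦ -3·64·0·1 = 0
  -3*X*Y**2 ↦ -3·8·0·1 = 0
  X*Y*Z ↦ 1·8·0·7 = 0
  -X*Z**2 ↦ -1·8·1·49 = -392
  Y**3 ↦ 1·1·0·1 = 0
  -Y**2*Z ↦ -1·1·0·7 = 0
  Y*Z**2 ↦ 1·1·0·49 = 0
  3*Z**3 ↦ 3·1·1·343 = 1029
Sum: F(8, 0, 7) = (-1024) + (0) + (0) + (0) + (-392) + (0) + (0) + (0) + (1029) = -387.
Reducing mod 11: -387 ≡ 9 (mod 11).
Since F(a, b, c) ≡ 9 ≠ 0 (mod 11), P does NOT lie on the curve.


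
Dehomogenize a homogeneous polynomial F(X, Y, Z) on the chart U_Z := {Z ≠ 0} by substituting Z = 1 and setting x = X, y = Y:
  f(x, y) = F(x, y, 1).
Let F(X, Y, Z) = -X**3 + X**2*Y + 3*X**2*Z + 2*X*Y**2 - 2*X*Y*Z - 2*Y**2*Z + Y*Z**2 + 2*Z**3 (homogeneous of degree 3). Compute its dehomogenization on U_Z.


f(x, y) = -x**3 + x**2*y + 3*x**2 + 2*x*y**2 - 2*x*y - 2*y**2 + y + 2

On U_Z we set Z = 1. Each monomial c·X^i·Y^j·Z^k in F becomes c·x^i·y^j·1^k = c·x^i·y^j.
Substituting Z = 1: F(X, Y, 1) = -x**3 + x**2*y + 3*x**2 + 2*x*y**2 - 2*x*y - 2*y**2 + y + 2.
Note: deg(f) ≤ deg(F) = 3; strict inequality happens when F is divisible by Z (lost terms).


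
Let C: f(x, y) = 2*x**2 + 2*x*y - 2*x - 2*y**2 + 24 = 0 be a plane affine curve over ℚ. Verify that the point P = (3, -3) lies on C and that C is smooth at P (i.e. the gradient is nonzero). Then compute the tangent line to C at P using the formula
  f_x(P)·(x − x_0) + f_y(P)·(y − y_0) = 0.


Tangent line at P: 4*x + 18*y + 42 = 0.

Step 1: f(3, -3) = 0, so P lies on C.
Step 2: partial derivatives
  f_x(x, y) = 4*x + 2*y - 2, f_y(x, y) = 2*x - 4*y.
  f_x(P) = 4, f_y(P) = 18 (gradient nonzero, so P is smooth).
Step 3: tangent line at P: 4·(x − 3) + 18·(y − -3) = 0.
Expanding: 4*x + 18*y + 42 = 0.


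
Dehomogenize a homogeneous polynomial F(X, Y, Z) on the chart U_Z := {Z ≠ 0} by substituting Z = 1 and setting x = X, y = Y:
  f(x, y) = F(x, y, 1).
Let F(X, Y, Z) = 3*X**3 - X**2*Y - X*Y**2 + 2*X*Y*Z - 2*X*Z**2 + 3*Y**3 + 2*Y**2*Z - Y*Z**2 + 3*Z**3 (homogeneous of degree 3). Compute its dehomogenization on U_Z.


f(x, y) = 3*x**3 - x**2*y - x*y**2 + 2*x*y - 2*x + 3*y**3 + 2*y**2 - y + 3

On U_Z we set Z = 1. Each monomial c·X^i·Y^j·Z^k in F becomes c·x^i·y^j·1^k = c·x^i·y^j.
Substituting Z = 1: F(X, Y, 1) = 3*x**3 - x**2*y - x*y**2 + 2*x*y - 2*x + 3*y**3 + 2*y**2 - y + 3.
Note: deg(f) ≤ deg(F) = 3; strict inequality happens when F is divisible by Z (lost terms).


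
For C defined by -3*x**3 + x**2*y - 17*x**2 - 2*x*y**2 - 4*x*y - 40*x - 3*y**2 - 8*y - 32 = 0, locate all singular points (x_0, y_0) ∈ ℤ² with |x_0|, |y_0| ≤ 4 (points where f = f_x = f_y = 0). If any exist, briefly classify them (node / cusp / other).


Singular points: {(-2, -2)}; classification: node.

Compute partial derivatives:
  f_x = -9*x**2 + 2*x*y - 34*x - 2*y**2 - 4*y - 40.
  f_y = x**2 - 4*x*y - 4*x - 6*y - 8.
Scan x_0 ∈ {−4, ..., 4}. For each x_0, f_y(x_0, y) is a polynomial in y; find its integer roots y ∈ {−4, ..., 4}, then test f_x and f at those candidates.
  x = -4: f_y(-4, y) = 10*y + 24; no integer root y with |y| ≤ 4.
  x = -3: f_y(-3, y) = 6*y + 13; no integer root y with |y| ≤ 4.
  x = -2: f_y(-2, y) = 2*y + 4; vanishes at y ∈ {-2}. (-2, -2): f_x = 0, f = 0 — SINGULAR.
  x = -1: f_y(-1, y) = -2*y - 3; no integer root y with |y| ≤ 4.
  x = 0: f_y(0, y) = -6*y - 8; no integer root y with |y| ≤ 4.
  x = 1: f_y(1, y) = -10*y - 11; no integer root y with |y| ≤ 4.
  x = 2: f_y(2, y) = -14*y - 12; no integer root y with |y| ≤ 4.
  x = 3: f_y(3, y) = -18*y - 11; no integer root y with |y| ≤ 4.
  x = 4: f_y(4, y) = -22*y - 8; no integer root y with |y| ≤ 4.
Only singular point on the grid: (-2, -2).
Classify: substitute x = -2 + u, y = -2 + v and expand: f = -3*u**3 + u**2*v - u**2 - 2*u*v**2 + v**2.
No constant or linear terms (consistent with a singular point). Quadratic part: -u**2 + v**2. Cubic part: -3*u**3 + u**2*v - 2*u*v**2.
The quadratic part v**2 - u**2 = (v − u)(v + u) splits into two distinct linear factors, so there are two distinct tangent lines y − -2 = ±(x − -2) — this is a node (ordinary double point).
Classification: node.


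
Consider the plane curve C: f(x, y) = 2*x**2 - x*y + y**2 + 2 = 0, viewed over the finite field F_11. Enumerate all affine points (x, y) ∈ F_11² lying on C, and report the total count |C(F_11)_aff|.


Affine F_11-points: {(0, 3), (0, 8), (4, 7), (4, 8), (5, 7), (5, 9), (6, 2), (6, 4), (7, 3), (7, 4)}; count = 10.

For each of the 121 pairs (x, y) ∈ F_11², evaluate f(x, y) mod 11. Record the zeros.
  x = 0: [0↦2, 1↦3, 2↦6, 3↦0, 4↦7, 5↦5, 6↦5, 7↦7, 8↦0, 9↦6, 10↦3]  zeros at y ∈ {3, 8}
  x = 1: [0↦4, 1↦4, 2↦6, 3↦10, 4↦5, 5↦2, 6↦1, 7↦2, 8↦5, 9↦10, 10↦6]  zeros at y ∈ ∅
  x = 2: [0↦10, 1↦9, 2↦10, 3↦2, 4↦7, 5↦3, 6↦1, 7↦1, 8↦3, 9↦7, 10↦2]  zeros at y ∈ ∅
  x = 3: [0↦9, 1↦7, 2↦7, 3↦9, 4↦2, 5↦8, 6↦5, 7↦4, 8↦5, 9↦8, 10↦2]  zeros at y ∈ ∅
  x = 4: [0↦1, 1↦9, 2↦8, 3↦9, 4↦1, 5↦6, 6↦2, 7↦0, 8↦0, 9↦2, 10↦6]  zeros at y ∈ {7, 8}
  x = 5: [0↦8, 1↦4, 2↦2, 3↦2, 4↦4, 5↦8, 6↦3, 7↦0, 8↦10, 9↦0, 10↦3]  zeros at y ∈ {7, 9}
  x = 6: [0↦8, 1↦3, 2↦0, 3↦10, 4↦0, 5↦3, 6↦8, 7↦4, 8↦2, 9↦2, 10↦4]  zeros at y ∈ {2, 4}
  x = 7: [0↦1, 1↦6, 2↦2, 3↦0, 4↦0, 5↦2, 6↦6, 7↦1, 8↦9, 9↦8, 10↦9]  zeros at y ∈ {3, 4}
  x = 8: [0↦9, 1↦2, 2↦8, 3↦5, 4↦4, 5↦5, 6↦8, 7↦2, 8↦9, 9↦7, 10↦7]  zeros at y ∈ ∅
  x = 9: [0↦10, 1↦2, 2↦7, 3↦3, 4↦1, 5↦1, 6↦3, 7↦7, 8↦2, 9↦10, 10↦9]  zeros at y ∈ ∅
  x = 10: [0↦4, 1↦6, 2↦10, 3↦5, 4↦2, 5↦1, 6↦2, 7↦5, 8↦10, 9↦6, 10↦4]  zeros at y ∈ ∅
Collecting zeros: affine points = {(0, 3), (0, 8), (4, 7), (4, 8), (5, 7), (5, 9), (6, 2), (6, 4), (7, 3), (7, 4)}.
Total count |C(F_11)_aff| = 10.


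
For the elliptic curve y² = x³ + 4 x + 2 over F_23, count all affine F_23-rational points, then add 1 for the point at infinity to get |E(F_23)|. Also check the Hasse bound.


Affine points = {(0, 5), (0, 18), (2, 8), (2, 15), (3, 8), (3, 15), (4, 6), (4, 17), (5, 3), (5, 20), (6, 9), (6, 14), (9, 10), (9, 13), (18, 8), (18, 15), (20, 3), (20, 20), (21, 3), (21, 20)}; affine count = 20; |E(F_23)| = 21.

Discriminant check: Δ ∝ 4a³ + 27b² = 4·4³ + 27·2² = 4·64 + 27·4 ≡ 19 (mod 23). Nonzero ⇒ E is nonsingular.
For each x ∈ F_23, compute rhs = x³ + 4·x + 2 mod 23, then count y ∈ F_23 with y² ≡ rhs.
  x = 0: rhs = 2, matching y values: 5, 18 (2 points).
  x = 1: rhs = 7, matching y values: none (0 points).
  x = 2: rhs = 18, matching y values: 8, 15 (2 points).
  x = 3: rhs = 18, matching y values: 8, 15 (2 points).
  x = 4: rhs = 13, matching y values: 6, 17 (2 points).
  x = 5: rhs = 9, matching y values: 3, 20 (2 points).
  x = 6: rhs = 12, matching y values: 9, 14 (2 points).
  x = 7: rhs = 5, matching y values: none (0 points).
  x = 8: rhs = 17, matching y values: none (0 points).
  x = 9: rhs = 8, matching y values: 10, 13 (2 points).
  x = 10: rhs = 7, matching y values: none (0 points).
  x = 11: rhs = 20, matching y values: none (0 points).
  x = 12: rhs = 7, matching y values: none (0 points).
  x = 13: rhs = 20, matching y values: none (0 points).
  x = 14: rhs = 19, matching y values: none (0 points).
  x = 15: rhs = 10, matching y values: none (0 points).
  x = 16: rhs = 22, matching y values: none (0 points).
  x = 17: rhs = 15, matching y values: none (0 points).
  x = 18: rhs = 18, matching y values: 8, 15 (2 points).
  x = 19: rhs = 14, matching y values: none (0 points).
  x = 20: rhs = 9, matching y values: 3, 20 (2 points).
  x = 21: rhs = 9, matching y values: 3, 20 (2 points).
  x = 22: rhs = 20, matching y values: none (0 points).
Total affine count: 20.
Full point count |E(F_23)| = 20 + 1 = 21.
Hasse bound: |21 − (23+1)| = |-3| = 3 ≤ 2√23 ≈ 9.5917 ✓.


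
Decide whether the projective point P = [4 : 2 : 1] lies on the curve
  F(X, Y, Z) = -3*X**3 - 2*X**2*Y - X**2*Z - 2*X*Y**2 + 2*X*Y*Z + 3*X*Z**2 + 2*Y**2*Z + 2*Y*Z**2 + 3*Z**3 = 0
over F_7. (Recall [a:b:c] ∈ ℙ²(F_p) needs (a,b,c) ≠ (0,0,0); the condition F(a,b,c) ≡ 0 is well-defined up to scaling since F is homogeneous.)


F(4,2,1) ≡ 5 (mod 7); P is NOT on the curve.

Evaluate F(4, 2, 1) term-by-term (mod 7).
  -3*X**3 ↦ -3·64·1·1 = -192
  -2*X**2*Y ↦ -2·16·2·1 = -64
  -X**2*Z ↦ -1·16·1·1 = -16
  -2*X*Y**2 ↦ -2·4·4·1 = -32
  2*X*Y*Z ↦ 2·4·2·1 = 16
  3*X*Z**2 ↦ 3·4·1·1 = 12
  2*Y**2*Z ↦ 2·1·4·1 = 8
  2*Y*Z**2 ↦ 2·1·2·1 = 4
  3*Z**3 ↦ 3·1·1·1 = 3
Sum: F(4, 2, 1) = (-192) + (-64) + (-16) + (-32) + (16) + (12) + (8) + (4) + (3) = -261.
Reducing mod 7: -261 ≡ 5 (mod 7).
Since F(a, b, c) ≡ 5 ≠ 0 (mod 7), P does NOT lie on the curve.


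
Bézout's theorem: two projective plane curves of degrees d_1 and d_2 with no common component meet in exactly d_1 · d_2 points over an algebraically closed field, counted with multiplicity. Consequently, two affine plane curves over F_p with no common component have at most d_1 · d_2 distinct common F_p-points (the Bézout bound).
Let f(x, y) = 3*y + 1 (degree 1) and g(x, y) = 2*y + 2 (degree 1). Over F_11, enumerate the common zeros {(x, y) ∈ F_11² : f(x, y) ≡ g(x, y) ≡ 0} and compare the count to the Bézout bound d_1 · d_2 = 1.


Common zeros: ∅; count = 0; Bézout bound = 1.

deg(f) = 1, deg(g) = 1, so Bézout bound = 1.
Scan x ∈ F_11. For each x, list the y ∈ F_11 with f(x, y) ≡ 0 and those with g(x, y) ≡ 0 (mod 11); the common zeros in that column are the intersection.
  x = 0: f ≡ 0 at y ∈ {7}; g ≡ 0 at y ∈ {10}; common: ∅.
  x = 1: f ≡ 0 at y ∈ {7}; g ≡ 0 at y ∈ {10}; common: ∅.
  x = 2: f ≡ 0 at y ∈ {7}; g ≡ 0 at y ∈ {10}; common: ∅.
  x = 3: f ≡ 0 at y ∈ {7}; g ≡ 0 at y ∈ {10}; common: ∅.
  x = 4: f ≡ 0 at y ∈ {7}; g ≡ 0 at y ∈ {10}; common: ∅.
  x = 5: f ≡ 0 at y ∈ {7}; g ≡ 0 at y ∈ {10}; common: ∅.
  x = 6: f ≡ 0 at y ∈ {7}; g ≡ 0 at y ∈ {10}; common: ∅.
  x = 7: f ≡ 0 at y ∈ {7}; g ≡ 0 at y ∈ {10}; common: ∅.
  x = 8: f ≡ 0 at y ∈ {7}; g ≡ 0 at y ∈ {10}; common: ∅.
  x = 9: f ≡ 0 at y ∈ {7}; g ≡ 0 at y ∈ {10}; common: ∅.
  x = 10: f ≡ 0 at y ∈ {7}; g ≡ 0 at y ∈ {10}; common: ∅.
Collecting: common zeros = ∅, so the count is 0.
Comparison with the Bézout bound: 0 ≤ 1 = deg(f)·deg(g), as expected for curves with no common component (the affine F_11-count falls short of the bound because intersections may lie at infinity, over extension fields, or carry multiplicity).
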